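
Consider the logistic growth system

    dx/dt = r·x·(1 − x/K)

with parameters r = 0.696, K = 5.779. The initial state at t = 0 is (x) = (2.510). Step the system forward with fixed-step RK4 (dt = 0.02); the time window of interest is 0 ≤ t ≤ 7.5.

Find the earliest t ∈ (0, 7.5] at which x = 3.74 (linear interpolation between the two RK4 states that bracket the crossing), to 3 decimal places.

t=0.000: state=(2.510)
step 1 (dt=0.02): k1=(0.988), k2=(0.989), k3=(0.989), k4=(0.990); state += dt/6·(k1+2k2+2k3+k4)
t=0.020: state=(2.530)
t=0.040: state=(2.550)
t=0.060: state=(2.569)
continuing one RK4 step at a time; state shown every 25 steps (Δt=0.5):
t=0.500: state=(3.010)
t=1.000: state=(3.504)
t=1.240: state=(3.730)
next step: t=1.260: state=(3.748) — x has crossed 3.74
linear interpolation between t=1.240 (3.72971) and t=1.260 (3.74809) → t≈1.251

t = 1.251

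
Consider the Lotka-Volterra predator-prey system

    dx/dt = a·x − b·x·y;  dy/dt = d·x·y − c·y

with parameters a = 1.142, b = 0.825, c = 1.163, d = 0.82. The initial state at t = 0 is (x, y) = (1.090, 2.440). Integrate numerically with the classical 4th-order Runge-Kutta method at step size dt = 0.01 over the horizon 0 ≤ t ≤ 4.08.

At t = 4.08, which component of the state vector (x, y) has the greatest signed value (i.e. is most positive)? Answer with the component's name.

t=0.000: state=(1.090, 2.440)
step 1 (dt=0.01): k1=(-0.949, -0.657), k2=(-0.942, -0.665), k3=(-0.942, -0.665), k4=(-0.935, -0.674); state += dt/6·(k1+2k2+2k3+k4)
t=0.010: state=(1.081, 2.433)
t=0.020: state=(1.071, 2.427)
t=0.030: state=(1.062, 2.420)
continuing one RK4 step at a time; state shown every 20 steps (Δt=0.2):
t=0.200: state=(0.927, 2.280)
t=0.400: state=(0.813, 2.083)
t=0.600: state=(0.737, 1.873)
t=0.800: state=(0.691, 1.668)
t=1.000: state=(0.670, 1.478)
t=1.200: state=(0.670, 1.307)
t=1.400: state=(0.687, 1.157)
t=1.600: state=(0.721, 1.029)
t=1.800: state=(0.772, 0.921)
t=2.000: state=(0.839, 0.833)
t=2.200: state=(0.925, 0.763)
t=2.400: state=(1.029, 0.709)
t=2.600: state=(1.154, 0.672)
t=2.800: state=(1.301, 0.651)
t=3.000: state=(1.469, 0.647)
t=3.200: state=(1.657, 0.663)
t=3.400: state=(1.861, 0.701)
t=3.600: state=(2.073, 0.767)
t=3.800: state=(2.277, 0.868)
t=4.000: state=(2.452, 1.015)
t=4.080: state=(2.506, 1.088)
compare at T: x=2.506, y=1.088

largest component: x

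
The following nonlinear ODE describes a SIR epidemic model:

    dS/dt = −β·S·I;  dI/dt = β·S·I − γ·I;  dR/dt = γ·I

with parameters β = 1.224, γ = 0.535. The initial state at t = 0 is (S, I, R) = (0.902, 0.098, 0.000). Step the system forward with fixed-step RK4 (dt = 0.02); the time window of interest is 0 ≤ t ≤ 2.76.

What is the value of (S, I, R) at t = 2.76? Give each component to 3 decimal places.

(S, I, R) = (0.491, 0.243, 0.266)

t=0.000: state=(0.902, 0.098, 0.000)
step 1 (dt=0.02): k1=(-0.108, 0.056, 0.052), k2=(-0.109, 0.056, 0.053), k3=(-0.109, 0.056, 0.053), k4=(-0.109, 0.056, 0.053); state += dt/6·(k1+2k2+2k3+k4)
t=0.020: state=(0.900, 0.099, 0.001)
t=0.040: state=(0.898, 0.100, 0.002)
t=0.060: state=(0.895, 0.101, 0.003)
continuing one RK4 step at a time; state shown every 5 steps (Δt=0.1):
t=0.100: state=(0.891, 0.104, 0.005)
t=0.200: state=(0.879, 0.110, 0.011)
t=0.300: state=(0.867, 0.116, 0.017)
t=0.400: state=(0.855, 0.122, 0.023)
t=0.500: state=(0.842, 0.128, 0.030)
t=0.600: state=(0.828, 0.134, 0.037)
t=0.700: state=(0.815, 0.141, 0.045)
t=0.800: state=(0.800, 0.147, 0.052)
t=0.900: state=(0.786, 0.154, 0.060)
t=1.000: state=(0.771, 0.160, 0.069)
t=1.100: state=(0.756, 0.167, 0.077)
t=1.200: state=(0.740, 0.173, 0.087)
t=1.300: state=(0.724, 0.180, 0.096)
t=1.400: state=(0.708, 0.186, 0.106)
t=1.500: state=(0.692, 0.192, 0.116)
t=1.600: state=(0.676, 0.198, 0.126)
t=1.700: state=(0.659, 0.204, 0.137)
t=1.800: state=(0.643, 0.209, 0.148)
t=1.900: state=(0.626, 0.214, 0.159)
t=2.000: state=(0.610, 0.219, 0.171)
t=2.100: state=(0.594, 0.224, 0.183)
t=2.200: state=(0.577, 0.228, 0.195)
t=2.300: state=(0.561, 0.231, 0.207)
t=2.400: state=(0.546, 0.235, 0.220)
t=2.500: state=(0.530, 0.238, 0.232)
t=2.600: state=(0.515, 0.240, 0.245)
t=2.700: state=(0.500, 0.242, 0.258)
t=2.760: state=(0.491, 0.243, 0.266)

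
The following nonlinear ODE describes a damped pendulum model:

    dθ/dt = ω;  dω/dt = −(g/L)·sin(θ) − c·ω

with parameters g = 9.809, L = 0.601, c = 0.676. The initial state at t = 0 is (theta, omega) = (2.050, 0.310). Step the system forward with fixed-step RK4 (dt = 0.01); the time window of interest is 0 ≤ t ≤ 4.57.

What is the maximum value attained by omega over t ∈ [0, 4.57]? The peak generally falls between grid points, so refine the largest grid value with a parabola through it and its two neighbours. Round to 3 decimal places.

t=0.000: state=(2.050, 0.310)
step 1 (dt=0.01): k1=(0.310, -14.692), k2=(0.237, -14.631), k3=(0.237, -14.634), k4=(0.164, -14.576); state += dt/6·(k1+2k2+2k3+k4)
t=0.010: state=(2.052, 0.164)
t=0.020: state=(2.053, 0.018)
t=0.030: state=(2.053, -0.126)
continuing one RK4 step at a time; state shown every 20 steps (Δt=0.2):
t=0.200: state=(1.827, -2.520)
t=0.400: state=(1.049, -5.163)
t=0.600: state=(-0.105, -5.816)
t=0.800: state=(-1.057, -3.338)
t=1.000: state=(-1.389, -0.003)
t=1.200: state=(-1.086, 2.913)
t=1.400: state=(-0.310, 4.498)
t=1.600: state=(0.535, 3.519)
t=1.800: state=(0.986, 0.881)
t=2.000: state=(0.889, -1.765)
t=2.200: state=(0.350, -3.343)
t=2.400: state=(-0.312, -2.934)
t=2.600: state=(-0.717, -0.971)
t=2.800: state=(-0.688, 1.207)
t=3.000: state=(-0.292, 2.528)
t=3.200: state=(0.217, 2.292)
t=3.400: state=(0.539, 0.798)
t=3.600: state=(0.522, -0.922)
t=3.800: state=(0.218, -1.943)
t=4.000: state=(-0.172, -1.743)
t=4.200: state=(-0.414, -0.578)
t=4.400: state=(-0.392, 0.755)
t=4.570: state=(-0.196, 1.452)
largest grid value and its neighbours: omega(1.420)=4.52241, omega(1.430)=4.52376, omega(1.440)=4.51787
parabola through these three points peaks at t≈1.427 with omega≈4.52412

max omega = 4.524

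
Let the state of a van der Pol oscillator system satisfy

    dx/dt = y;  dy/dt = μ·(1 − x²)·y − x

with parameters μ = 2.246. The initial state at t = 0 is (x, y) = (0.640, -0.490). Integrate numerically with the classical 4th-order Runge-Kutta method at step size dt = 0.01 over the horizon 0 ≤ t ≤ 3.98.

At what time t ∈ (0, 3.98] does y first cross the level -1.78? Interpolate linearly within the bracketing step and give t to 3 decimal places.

t = 0.553

t=0.000: state=(0.640, -0.490)
step 1 (dt=0.01): k1=(-0.490, -1.290), k2=(-0.496, -1.299), k3=(-0.496, -1.299), k4=(-0.503, -1.309); state += dt/6·(k1+2k2+2k3+k4)
t=0.010: state=(0.635, -0.503)
t=0.020: state=(0.630, -0.516)
t=0.030: state=(0.625, -0.530)
continuing one RK4 step at a time; state shown every 20 steps (Δt=0.2):
t=0.200: state=(0.513, -0.796)
t=0.400: state=(0.312, -1.254)
t=0.550: state=(0.087, -1.767)
next step: t=0.560: state=(0.069, -1.808) — y has crossed -1.78
linear interpolation between t=0.550 (-1.76721) and t=0.560 (-1.80789) → t≈0.553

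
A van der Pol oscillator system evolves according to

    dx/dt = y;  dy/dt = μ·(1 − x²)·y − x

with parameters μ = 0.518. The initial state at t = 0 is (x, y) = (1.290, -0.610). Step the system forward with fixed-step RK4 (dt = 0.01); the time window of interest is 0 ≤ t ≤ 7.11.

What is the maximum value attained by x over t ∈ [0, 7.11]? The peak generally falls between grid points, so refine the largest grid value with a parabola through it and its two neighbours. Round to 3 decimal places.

t=0.000: state=(1.290, -0.610)
step 1 (dt=0.01): k1=(-0.610, -1.080), k2=(-0.615, -1.078), k3=(-0.615, -1.078), k4=(-0.621, -1.075); state += dt/6·(k1+2k2+2k3+k4)
t=0.010: state=(1.284, -0.621)
t=0.020: state=(1.278, -0.632)
t=0.030: state=(1.271, -0.642)
continuing one RK4 step at a time; state shown every 25 steps (Δt=0.25):
t=0.250: state=(1.105, -0.869)
t=0.500: state=(0.856, -1.120)
t=0.750: state=(0.544, -1.377)
t=1.000: state=(0.168, -1.635)
t=1.250: state=(-0.270, -1.846)
t=1.500: state=(-0.742, -1.897)
t=1.750: state=(-1.194, -1.665)
t=2.000: state=(-1.551, -1.154)
t=2.250: state=(-1.763, -0.544)
t=2.500: state=(-1.830, -0.015)
t=2.750: state=(-1.782, 0.382)
t=3.000: state=(-1.648, 0.677)
t=3.250: state=(-1.447, 0.920)
t=3.500: state=(-1.188, 1.152)
t=3.750: state=(-0.870, 1.399)
t=4.000: state=(-0.486, 1.675)
t=4.250: state=(-0.032, 1.957)
t=4.500: state=(0.485, 2.149)
t=4.750: state=(1.020, 2.074)
t=5.000: state=(1.489, 1.614)
t=5.250: state=(1.807, 0.915)
t=5.500: state=(1.950, 0.254)
t=5.750: state=(1.949, -0.234)
t=6.000: state=(1.846, -0.571)
t=6.250: state=(1.670, -0.822)
t=6.500: state=(1.437, -1.040)
t=6.750: state=(1.150, -1.263)
t=7.000: state=(0.803, -1.515)
t=7.110: state=(0.630, -1.638)
largest grid value and its neighbours: x(5.610)=1.96465, x(5.620)=1.96472, x(5.630)=1.96460
parabola through these three points peaks at t≈5.619 with x≈1.96472

max x = 1.965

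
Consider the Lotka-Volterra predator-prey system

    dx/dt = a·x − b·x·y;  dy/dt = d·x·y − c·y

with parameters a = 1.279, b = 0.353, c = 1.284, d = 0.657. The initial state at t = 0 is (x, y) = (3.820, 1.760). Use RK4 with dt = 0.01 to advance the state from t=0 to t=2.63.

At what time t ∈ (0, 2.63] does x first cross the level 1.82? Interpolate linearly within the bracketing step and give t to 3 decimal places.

t=0.000: state=(3.820, 1.760)
step 1 (dt=0.01): k1=(2.512, 2.157), k2=(2.506, 2.185), k3=(2.506, 2.185), k4=(2.499, 2.213); state += dt/6·(k1+2k2+2k3+k4)
t=0.010: state=(3.845, 1.782)
t=0.020: state=(3.870, 1.804)
t=0.030: state=(3.895, 1.827)
continuing one RK4 step at a time; state shown every 10 steps (Δt=0.1):
t=0.100: state=(4.063, 2.006)
t=0.200: state=(4.279, 2.320)
t=0.300: state=(4.450, 2.719)
t=0.400: state=(4.555, 3.216)
t=0.500: state=(4.574, 3.820)
t=0.600: state=(4.487, 4.527)
t=0.700: state=(4.287, 5.315)
t=0.800: state=(3.980, 6.136)
t=0.900: state=(3.591, 6.924)
t=1.000: state=(3.157, 7.602)
t=1.100: state=(2.717, 8.108)
t=1.200: state=(2.306, 8.408)
t=1.300: state=(1.943, 8.500)
t=1.330: state=(1.845, 8.490)
next step: t=1.340: state=(1.814, 8.483) — x has crossed 1.82
linear interpolation between t=1.330 (1.84538) and t=1.340 (1.81396) → t≈1.338

t = 1.338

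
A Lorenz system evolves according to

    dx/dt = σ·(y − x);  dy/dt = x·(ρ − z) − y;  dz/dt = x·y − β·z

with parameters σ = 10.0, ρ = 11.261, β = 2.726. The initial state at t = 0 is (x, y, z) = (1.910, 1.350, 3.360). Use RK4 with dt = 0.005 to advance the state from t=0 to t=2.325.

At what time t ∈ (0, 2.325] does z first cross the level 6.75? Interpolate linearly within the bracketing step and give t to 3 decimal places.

t = 0.382

t=0.000: state=(1.910, 1.350, 3.360)
step 1 (dt=0.005): k1=(-5.600, 13.741, -6.581), k2=(-5.116, 13.627, -6.490), k3=(-5.131, 13.637, -6.489), k4=(-4.662, 13.531, -6.399); state += dt/6·(k1+2k2+2k3+k4)
t=0.005: state=(1.884, 1.418, 3.328)
t=0.010: state=(1.863, 1.485, 3.296)
t=0.015: state=(1.846, 1.552, 3.265)
continuing one RK4 step at a time; state shown every 20 steps (Δt=0.1):
t=0.100: state=(2.042, 2.684, 2.896)
t=0.200: state=(3.051, 4.417, 2.994)
t=0.300: state=(4.774, 6.840, 4.230)
t=0.380: state=(6.563, 8.867, 6.661)
next step: t=0.385: state=(6.678, 8.971, 6.865) — z has crossed 6.75
linear interpolation between t=0.380 (6.66146) and t=0.385 (6.86456) → t≈0.382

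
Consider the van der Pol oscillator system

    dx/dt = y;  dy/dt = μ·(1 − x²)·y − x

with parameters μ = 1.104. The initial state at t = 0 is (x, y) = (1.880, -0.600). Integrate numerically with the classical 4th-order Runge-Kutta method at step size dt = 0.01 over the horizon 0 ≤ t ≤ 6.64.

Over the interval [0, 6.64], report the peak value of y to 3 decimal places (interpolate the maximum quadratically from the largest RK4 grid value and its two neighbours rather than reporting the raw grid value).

max y = 2.786

t=0.000: state=(1.880, -0.600)
step 1 (dt=0.01): k1=(-0.600, -0.201), k2=(-0.601, -0.203), k3=(-0.601, -0.203), k4=(-0.602, -0.205); state += dt/6·(k1+2k2+2k3+k4)
t=0.010: state=(1.874, -0.602)
t=0.020: state=(1.868, -0.604)
t=0.030: state=(1.862, -0.606)
continuing one RK4 step at a time; state shown every 25 steps (Δt=0.25):
t=0.250: state=(1.723, -0.661)
t=0.500: state=(1.548, -0.746)
t=0.750: state=(1.347, -0.865)
t=1.000: state=(1.111, -1.039)
t=1.250: state=(0.820, -1.301)
t=1.500: state=(0.448, -1.702)
t=1.750: state=(-0.045, -2.267)
t=2.000: state=(-0.682, -2.765)
t=2.250: state=(-1.358, -2.450)
t=2.500: state=(-1.827, -1.241)
t=2.750: state=(-2.001, -0.246)
t=3.000: state=(-1.994, 0.234)
t=3.250: state=(-1.906, 0.449)
t=3.500: state=(-1.777, 0.571)
t=3.750: state=(-1.622, 0.672)
t=4.000: state=(-1.440, 0.785)
t=4.250: state=(-1.226, 0.935)
t=4.500: state=(-0.968, 1.150)
t=4.750: state=(-0.642, 1.476)
t=5.000: state=(-0.216, 1.963)
t=5.250: state=(0.349, 2.554)
t=5.500: state=(1.030, 2.748)
t=5.750: state=(1.629, 1.883)
t=6.000: state=(1.942, 0.671)
t=6.250: state=(2.010, -0.043)
t=6.500: state=(1.954, -0.360)
t=6.640: state=(1.896, -0.457)
largest grid value and its neighbours: y(5.430)=2.78594, y(5.440)=2.78601, y(5.450)=2.78432
parabola through these three points peaks at t≈5.435 with y≈2.78620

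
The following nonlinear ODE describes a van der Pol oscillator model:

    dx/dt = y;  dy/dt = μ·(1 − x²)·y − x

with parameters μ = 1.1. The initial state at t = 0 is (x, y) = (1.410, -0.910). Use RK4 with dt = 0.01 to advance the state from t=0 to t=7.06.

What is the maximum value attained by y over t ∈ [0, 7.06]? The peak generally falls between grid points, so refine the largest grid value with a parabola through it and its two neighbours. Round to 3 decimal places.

max y = 2.783

t=0.000: state=(1.410, -0.910)
step 1 (dt=0.01): k1=(-0.910, -0.421), k2=(-0.912, -0.427), k3=(-0.912, -0.427), k4=(-0.914, -0.433); state += dt/6·(k1+2k2+2k3+k4)
t=0.010: state=(1.401, -0.914)
t=0.020: state=(1.392, -0.919)
t=0.030: state=(1.383, -0.923)
continuing one RK4 step at a time; state shown every 25 steps (Δt=0.25):
t=0.250: state=(1.166, -1.055)
t=0.500: state=(0.875, -1.295)
t=0.750: state=(0.507, -1.677)
t=1.000: state=(0.021, -2.233)
t=1.250: state=(-0.610, -2.773)
t=1.500: state=(-1.302, -2.567)
t=1.750: state=(-1.806, -1.377)
t=2.000: state=(-2.006, -0.316)
t=2.250: state=(-2.011, 0.205)
t=2.500: state=(-1.927, 0.434)
t=2.750: state=(-1.802, 0.560)
t=3.000: state=(-1.649, 0.659)
t=3.250: state=(-1.471, 0.769)
t=3.500: state=(-1.262, 0.911)
t=3.750: state=(-1.011, 1.114)
t=4.000: state=(-0.697, 1.420)
t=4.250: state=(-0.288, 1.879)
t=4.500: state=(0.255, 2.469)
t=4.750: state=(0.925, 2.776)
t=5.000: state=(1.554, 2.070)
t=5.250: state=(1.914, 0.831)
t=5.500: state=(2.010, 0.035)
t=5.750: state=(1.967, -0.326)
t=6.000: state=(1.862, -0.497)
t=6.250: state=(1.724, -0.608)
t=6.500: state=(1.559, -0.711)
t=6.750: state=(1.366, -0.836)
t=7.000: state=(1.137, -1.006)
t=7.060: state=(1.075, -1.057)
largest grid value and its neighbours: y(4.710)=2.78127, y(4.720)=2.78265, y(4.730)=2.78232
parabola through these three points peaks at t≈4.723 with y≈2.78273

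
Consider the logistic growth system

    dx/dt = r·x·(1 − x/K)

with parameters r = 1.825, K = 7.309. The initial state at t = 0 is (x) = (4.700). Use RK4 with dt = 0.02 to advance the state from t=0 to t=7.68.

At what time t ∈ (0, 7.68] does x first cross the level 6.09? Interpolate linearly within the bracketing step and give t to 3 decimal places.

t = 0.559

t=0.000: state=(4.700)
step 1 (dt=0.02): k1=(3.062), k2=(3.046), k3=(3.046), k4=(3.029); state += dt/6·(k1+2k2+2k3+k4)
t=0.020: state=(4.761)
t=0.040: state=(4.821)
t=0.060: state=(4.881)
continuing one RK4 step at a time; state shown every 25 steps (Δt=0.5):
t=0.500: state=(5.977)
t=0.540: state=(6.055)
next step: t=0.560: state=(6.092) — x has crossed 6.09
linear interpolation between t=0.540 (6.05453) and t=0.560 (6.09201) → t≈0.559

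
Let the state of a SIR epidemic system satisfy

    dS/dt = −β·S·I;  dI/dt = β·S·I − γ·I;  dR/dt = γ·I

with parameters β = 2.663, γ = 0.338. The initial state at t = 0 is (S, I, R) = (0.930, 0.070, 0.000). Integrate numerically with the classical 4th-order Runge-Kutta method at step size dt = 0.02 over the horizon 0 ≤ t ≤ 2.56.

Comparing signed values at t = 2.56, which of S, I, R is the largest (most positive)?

largest component: I

t=0.000: state=(0.930, 0.070, 0.000)
step 1 (dt=0.02): k1=(-0.173, 0.150, 0.024), k2=(-0.177, 0.153, 0.024), k3=(-0.177, 0.153, 0.024), k4=(-0.180, 0.156, 0.025); state += dt/6·(k1+2k2+2k3+k4)
t=0.020: state=(0.926, 0.073, 0.000)
t=0.040: state=(0.923, 0.076, 0.001)
t=0.060: state=(0.919, 0.080, 0.002)
continuing one RK4 step at a time; state shown every 5 steps (Δt=0.1):
t=0.100: state=(0.911, 0.086, 0.003)
t=0.200: state=(0.888, 0.106, 0.006)
t=0.300: state=(0.860, 0.130, 0.010)
t=0.400: state=(0.828, 0.157, 0.015)
t=0.500: state=(0.791, 0.188, 0.021)
t=0.600: state=(0.749, 0.223, 0.027)
t=0.700: state=(0.702, 0.262, 0.036)
t=0.800: state=(0.651, 0.303, 0.045)
t=0.900: state=(0.597, 0.346, 0.056)
t=1.000: state=(0.542, 0.390, 0.069)
t=1.100: state=(0.485, 0.432, 0.083)
t=1.200: state=(0.430, 0.472, 0.098)
t=1.300: state=(0.378, 0.508, 0.114)
t=1.400: state=(0.328, 0.539, 0.132)
t=1.500: state=(0.283, 0.566, 0.151)
t=1.600: state=(0.243, 0.587, 0.170)
t=1.700: state=(0.207, 0.602, 0.190)
t=1.800: state=(0.176, 0.613, 0.211)
t=1.900: state=(0.150, 0.618, 0.232)
t=2.000: state=(0.127, 0.620, 0.253)
t=2.100: state=(0.108, 0.619, 0.274)
t=2.200: state=(0.091, 0.614, 0.294)
t=2.300: state=(0.078, 0.607, 0.315)
t=2.400: state=(0.066, 0.598, 0.336)
t=2.500: state=(0.056, 0.588, 0.356)
t=2.560: state=(0.051, 0.581, 0.367)
compare at T: S=0.051, I=0.581, R=0.367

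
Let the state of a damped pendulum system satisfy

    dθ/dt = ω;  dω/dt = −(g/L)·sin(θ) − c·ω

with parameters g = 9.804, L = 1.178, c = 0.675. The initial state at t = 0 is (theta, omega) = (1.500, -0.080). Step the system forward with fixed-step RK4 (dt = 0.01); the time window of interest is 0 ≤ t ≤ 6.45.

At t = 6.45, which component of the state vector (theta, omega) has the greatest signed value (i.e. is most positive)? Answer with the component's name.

t=0.000: state=(1.500, -0.080)
step 1 (dt=0.01): k1=(-0.080, -8.248), k2=(-0.121, -8.220), k3=(-0.121, -8.220), k4=(-0.162, -8.192); state += dt/6·(k1+2k2+2k3+k4)
t=0.010: state=(1.499, -0.162)
t=0.020: state=(1.497, -0.244)
t=0.030: state=(1.494, -0.325)
continuing one RK4 step at a time; state shown every 25 steps (Δt=0.25):
t=0.250: state=(1.238, -1.950)
t=0.500: state=(0.579, -3.147)
t=0.750: state=(-0.218, -2.965)
t=1.000: state=(-0.796, -1.525)
t=1.250: state=(-0.956, 0.227)
t=1.500: state=(-0.711, 1.639)
t=1.750: state=(-0.205, 2.231)
t=2.000: state=(0.313, 1.749)
t=2.250: state=(0.611, 0.579)
t=2.500: state=(0.599, -0.640)
t=2.750: state=(0.329, -1.415)
t=3.000: state=(-0.046, -1.455)
t=3.250: state=(-0.342, -0.828)
t=3.500: state=(-0.438, 0.064)
t=3.750: state=(-0.324, 0.790)
t=4.000: state=(-0.082, 1.057)
t=4.250: state=(0.160, 0.802)
t=4.500: state=(0.291, 0.223)
t=4.750: state=(0.271, -0.365)
t=5.000: state=(0.131, -0.699)
t=5.250: state=(-0.047, -0.664)
t=5.500: state=(-0.176, -0.331)
t=5.750: state=(-0.204, 0.100)
t=6.000: state=(-0.135, 0.419)
t=6.250: state=(-0.015, 0.498)
t=6.450: state=(0.075, 0.384)
compare at T: theta=0.075, omega=0.384

largest component: omega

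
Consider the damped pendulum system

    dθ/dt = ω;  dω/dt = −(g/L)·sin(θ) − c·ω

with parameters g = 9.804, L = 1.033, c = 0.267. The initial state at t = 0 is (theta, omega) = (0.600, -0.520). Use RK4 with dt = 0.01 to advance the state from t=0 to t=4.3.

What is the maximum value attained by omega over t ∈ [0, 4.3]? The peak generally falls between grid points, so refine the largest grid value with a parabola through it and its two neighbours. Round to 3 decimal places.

max omega = 1.544

t=0.000: state=(0.600, -0.520)
step 1 (dt=0.01): k1=(-0.520, -5.220), k2=(-0.546, -5.193), k3=(-0.546, -5.192), k4=(-0.572, -5.163); state += dt/6·(k1+2k2+2k3+k4)
t=0.010: state=(0.595, -0.572)
t=0.020: state=(0.589, -0.623)
t=0.030: state=(0.582, -0.674)
continuing one RK4 step at a time; state shown every 20 steps (Δt=0.2):
t=0.200: state=(0.402, -1.401)
t=0.400: state=(0.074, -1.770)
t=0.600: state=(-0.263, -1.494)
t=0.800: state=(-0.490, -0.714)
t=1.000: state=(-0.536, 0.256)
t=1.200: state=(-0.396, 1.094)
t=1.400: state=(-0.126, 1.523)
t=1.600: state=(0.175, 1.392)
t=1.800: state=(0.398, 0.777)
t=2.000: state=(0.471, -0.065)
t=2.200: state=(0.377, -0.843)
t=2.400: state=(0.156, -1.296)
t=2.600: state=(-0.109, -1.268)
t=2.800: state=(-0.321, -0.792)
t=3.000: state=(-0.410, -0.069)
t=3.200: state=(-0.350, 0.640)
t=3.400: state=(-0.171, 1.094)
t=3.600: state=(0.060, 1.139)
t=3.800: state=(0.257, 0.776)
t=4.000: state=(0.353, 0.161)
t=4.200: state=(0.320, -0.476)
t=4.300: state=(0.259, -0.733)
largest grid value and its neighbours: omega(1.440)=1.54286, omega(1.450)=1.54410, omega(1.460)=1.54387
parabola through these three points peaks at t≈1.453 with omega≈1.54419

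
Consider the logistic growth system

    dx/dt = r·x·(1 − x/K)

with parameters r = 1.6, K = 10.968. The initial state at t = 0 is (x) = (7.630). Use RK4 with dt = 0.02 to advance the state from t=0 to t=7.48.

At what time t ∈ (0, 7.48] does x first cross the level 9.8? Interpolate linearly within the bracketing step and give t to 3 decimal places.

t=0.000: state=(7.630)
step 1 (dt=0.02): k1=(3.715), k2=(3.692), k3=(3.692), k4=(3.668); state += dt/6·(k1+2k2+2k3+k4)
t=0.020: state=(7.704)
t=0.040: state=(7.777)
t=0.060: state=(7.849)
continuing one RK4 step at a time; state shown every 25 steps (Δt=0.5):
t=0.500: state=(9.166)
t=0.800: state=(9.779)
next step: t=0.820: state=(9.812) — x has crossed 9.8
linear interpolation between t=0.800 (9.77857) and t=0.820 (9.81208) → t≈0.813

t = 0.813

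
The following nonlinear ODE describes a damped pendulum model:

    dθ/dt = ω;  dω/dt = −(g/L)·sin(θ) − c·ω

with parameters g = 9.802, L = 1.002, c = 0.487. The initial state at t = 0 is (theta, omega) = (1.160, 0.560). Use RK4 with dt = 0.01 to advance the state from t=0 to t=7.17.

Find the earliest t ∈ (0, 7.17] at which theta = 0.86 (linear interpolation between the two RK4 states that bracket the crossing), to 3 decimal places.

t=0.000: state=(1.160, 0.560)
step 1 (dt=0.01): k1=(0.560, -9.241), k2=(0.514, -9.230), k3=(0.514, -9.229), k4=(0.468, -9.216); state += dt/6·(k1+2k2+2k3+k4)
t=0.010: state=(1.165, 0.468)
t=0.020: state=(1.169, 0.376)
t=0.030: state=(1.173, 0.284)
continuing one RK4 step at a time; state shown every 25 steps (Δt=0.25):
t=0.250: state=(1.023, -1.589)
t=0.330: state=(0.872, -2.153)
next step: t=0.340: state=(0.851, -2.216) — theta has crossed 0.86
linear interpolation between t=0.330 (0.87247) and t=0.340 (0.85063) → t≈0.336

t = 0.336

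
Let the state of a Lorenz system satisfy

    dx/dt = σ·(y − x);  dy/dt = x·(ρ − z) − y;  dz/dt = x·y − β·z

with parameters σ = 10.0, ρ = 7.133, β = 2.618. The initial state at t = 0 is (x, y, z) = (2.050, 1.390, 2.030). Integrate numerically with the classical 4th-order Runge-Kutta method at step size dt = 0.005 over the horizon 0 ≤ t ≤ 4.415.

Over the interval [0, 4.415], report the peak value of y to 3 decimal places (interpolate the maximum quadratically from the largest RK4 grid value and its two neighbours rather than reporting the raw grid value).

max y = 6.196

t=0.000: state=(2.050, 1.390, 2.030)
step 1 (dt=0.005): k1=(-6.600, 9.071, -2.465), k2=(-6.208, 8.977, -2.426), k3=(-6.220, 8.982, -2.425), k4=(-5.840, 8.892, -2.386); state += dt/6·(k1+2k2+2k3+k4)
t=0.005: state=(2.019, 1.435, 2.018)
t=0.010: state=(1.992, 1.479, 2.006)
t=0.015: state=(1.968, 1.522, 1.995)
continuing one RK4 step at a time; state shown every 40 steps (Δt=0.2):
t=0.200: state=(2.418, 3.071, 1.944)
t=0.400: state=(4.185, 5.215, 3.376)
t=0.600: state=(5.794, 6.102, 6.823)
t=0.800: state=(5.002, 4.101, 8.510)
t=1.000: state=(3.339, 2.751, 7.096)
t=1.200: state=(2.767, 2.745, 5.425)
t=1.400: state=(3.094, 3.411, 4.596)
t=1.600: state=(3.910, 4.363, 4.882)
t=1.800: state=(4.652, 4.868, 6.092)
t=2.000: state=(4.618, 4.387, 7.035)
t=2.200: state=(3.995, 3.682, 6.831)
t=2.400: state=(3.567, 3.470, 6.090)
t=2.600: state=(3.595, 3.706, 5.580)
t=2.800: state=(3.922, 4.112, 5.606)
t=3.000: state=(4.240, 4.343, 6.051)
t=3.200: state=(4.277, 4.215, 6.455)
t=3.400: state=(4.062, 3.935, 6.461)
t=3.600: state=(3.859, 3.796, 6.185)
t=3.800: state=(3.832, 3.863, 5.940)
t=4.000: state=(3.952, 4.028, 5.912)
t=4.200: state=(4.087, 4.135, 6.073)
t=4.400: state=(4.120, 4.105, 6.243)
t=4.415: state=(4.117, 4.098, 6.251)
largest grid value and its neighbours: y(0.550)=6.19401, y(0.555)=6.19598, y(0.560)=6.19547
parabola through these three points peaks at t≈0.556 with y≈6.19608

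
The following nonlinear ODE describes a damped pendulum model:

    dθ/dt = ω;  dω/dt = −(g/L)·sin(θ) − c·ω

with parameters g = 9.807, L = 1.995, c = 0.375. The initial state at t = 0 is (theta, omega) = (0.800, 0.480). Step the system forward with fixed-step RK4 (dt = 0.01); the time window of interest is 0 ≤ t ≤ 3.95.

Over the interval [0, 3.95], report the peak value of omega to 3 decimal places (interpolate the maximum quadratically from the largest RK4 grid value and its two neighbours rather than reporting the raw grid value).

t=0.000: state=(0.800, 0.480)
step 1 (dt=0.01): k1=(0.480, -3.706), k2=(0.461, -3.708), k3=(0.461, -3.707), k4=(0.443, -3.708); state += dt/6·(k1+2k2+2k3+k4)
t=0.010: state=(0.805, 0.443)
t=0.020: state=(0.809, 0.406)
t=0.030: state=(0.813, 0.369)
continuing one RK4 step at a time; state shown every 20 steps (Δt=0.2):
t=0.200: state=(0.822, -0.249)
t=0.400: state=(0.706, -0.893)
t=0.600: state=(0.477, -1.361)
t=0.800: state=(0.179, -1.568)
t=1.000: state=(-0.130, -1.474)
t=1.200: state=(-0.393, -1.117)
t=1.400: state=(-0.566, -0.592)
t=1.600: state=(-0.626, -0.010)
t=1.800: state=(-0.572, 0.532)
t=2.000: state=(-0.421, 0.949)
t=2.200: state=(-0.205, 1.174)
t=2.400: state=(0.033, 1.169)
t=2.600: state=(0.248, 0.948)
t=2.800: state=(0.402, 0.571)
t=3.000: state=(0.471, 0.122)
t=3.200: state=(0.451, -0.314)
t=3.400: state=(0.351, -0.666)
t=3.600: state=(0.195, -0.875)
t=3.800: state=(0.013, -0.909)
t=3.950: state=(-0.118, -0.821)
largest grid value and its neighbours: omega(2.290)=1.20090, omega(2.300)=1.20092, omega(2.310)=1.20035
parabola through these three points peaks at t≈2.295 with omega≈1.20099

max omega = 1.201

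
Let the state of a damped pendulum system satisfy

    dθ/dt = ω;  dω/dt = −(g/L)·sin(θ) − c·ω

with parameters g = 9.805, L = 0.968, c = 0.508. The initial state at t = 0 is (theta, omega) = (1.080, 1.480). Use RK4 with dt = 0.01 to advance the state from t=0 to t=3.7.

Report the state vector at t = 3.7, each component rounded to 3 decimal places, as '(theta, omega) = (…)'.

(theta, omega) = (-0.140, 1.450)

t=0.000: state=(1.080, 1.480)
step 1 (dt=0.01): k1=(1.480, -9.685), k2=(1.432, -9.696), k3=(1.432, -9.695), k4=(1.383, -9.703); state += dt/6·(k1+2k2+2k3+k4)
t=0.010: state=(1.094, 1.383)
t=0.020: state=(1.108, 1.286)
t=0.030: state=(1.120, 1.189)
continuing one RK4 step at a time; state shown every 20 steps (Δt=0.2):
t=0.200: state=(1.183, -0.431)
t=0.400: state=(0.925, -2.083)
t=0.600: state=(0.394, -3.066)
t=0.800: state=(-0.225, -2.915)
t=1.000: state=(-0.702, -1.740)
t=1.200: state=(-0.894, -0.157)
t=1.400: state=(-0.773, 1.313)
t=1.600: state=(-0.403, 2.269)
t=1.800: state=(0.076, 2.356)
t=2.000: state=(0.480, 1.572)
t=2.200: state=(0.674, 0.335)
t=2.400: state=(0.616, -0.886)
t=2.600: state=(0.347, -1.708)
t=2.800: state=(-0.022, -1.852)
t=3.000: state=(-0.347, -1.299)
t=3.200: state=(-0.514, -0.340)
t=3.400: state=(-0.481, 0.640)
t=3.600: state=(-0.279, 1.309)
t=3.700: state=(-0.140, 1.450)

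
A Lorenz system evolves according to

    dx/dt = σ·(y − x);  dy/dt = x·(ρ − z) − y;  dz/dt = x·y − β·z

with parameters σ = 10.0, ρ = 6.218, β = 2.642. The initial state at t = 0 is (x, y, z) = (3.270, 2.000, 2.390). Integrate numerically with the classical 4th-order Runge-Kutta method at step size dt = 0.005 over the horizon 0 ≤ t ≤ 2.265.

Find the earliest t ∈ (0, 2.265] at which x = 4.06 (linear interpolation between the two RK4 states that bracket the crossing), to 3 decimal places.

t = 0.361

t=0.000: state=(3.270, 2.000, 2.390)
step 1 (dt=0.005): k1=(-12.700, 10.518, 0.226), k2=(-12.120, 10.368, 0.246), k3=(-12.138, 10.374, 0.247), k4=(-11.574, 10.229, 0.267); state += dt/6·(k1+2k2+2k3+k4)
t=0.005: state=(3.209, 2.052, 2.391)
t=0.010: state=(3.154, 2.102, 2.393)
t=0.015: state=(3.104, 2.152, 2.394)
continuing one RK4 step at a time; state shown every 20 steps (Δt=0.1):
t=0.100: state=(2.800, 2.867, 2.467)
t=0.200: state=(3.116, 3.606, 2.734)
t=0.300: state=(3.686, 4.303, 3.291)
t=0.360: state=(4.055, 4.658, 3.775)
next step: t=0.365: state=(4.085, 4.684, 3.820) — x has crossed 4.06
linear interpolation between t=0.360 (4.05507) and t=0.365 (4.08513) → t≈0.361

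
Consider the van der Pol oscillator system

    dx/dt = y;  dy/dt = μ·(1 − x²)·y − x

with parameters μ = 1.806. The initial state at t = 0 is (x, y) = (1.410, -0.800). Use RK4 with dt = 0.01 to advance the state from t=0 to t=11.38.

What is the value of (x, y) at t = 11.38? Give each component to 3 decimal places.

t=0.000: state=(1.410, -0.800)
step 1 (dt=0.01): k1=(-0.800, 0.018), k2=(-0.800, 0.005), k3=(-0.800, 0.005), k4=(-0.800, -0.007); state += dt/6·(k1+2k2+2k3+k4)
t=0.010: state=(1.402, -0.800)
t=0.020: state=(1.394, -0.800)
t=0.030: state=(1.386, -0.801)
continuing one RK4 step at a time; state shown every 50 steps (Δt=0.5):
t=0.500: state=(0.968, -1.057)
t=1.000: state=(0.215, -2.194)
t=1.500: state=(-1.359, -3.266)
t=2.000: state=(-2.031, -0.026)
t=2.500: state=(-1.914, 0.353)
t=3.000: state=(-1.715, 0.439)
t=3.500: state=(-1.470, 0.554)
t=4.000: state=(-1.142, 0.789)
t=4.500: state=(-0.616, 1.436)
t=5.000: state=(0.521, 3.329)
t=5.500: state=(1.911, 1.061)
t=6.000: state=(1.978, -0.273)
t=6.500: state=(1.802, -0.403)
t=7.000: state=(1.578, -0.498)
t=7.500: state=(1.292, -0.668)
t=8.000: state=(0.873, -1.077)
t=8.500: state=(0.071, -2.387)
t=9.000: state=(-1.515, -2.814)
t=9.500: state=(-2.017, 0.071)
t=10.000: state=(-1.882, 0.367)
t=10.500: state=(-1.676, 0.454)
t=11.000: state=(-1.421, 0.582)
t=11.380: state=(-1.168, 0.766)

(x, y) = (-1.168, 0.766)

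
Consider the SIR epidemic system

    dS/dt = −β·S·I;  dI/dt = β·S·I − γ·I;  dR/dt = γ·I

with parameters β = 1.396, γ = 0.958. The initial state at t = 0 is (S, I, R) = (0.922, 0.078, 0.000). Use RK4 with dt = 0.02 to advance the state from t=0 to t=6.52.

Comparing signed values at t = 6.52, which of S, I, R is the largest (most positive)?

t=0.000: state=(0.922, 0.078, 0.000)
step 1 (dt=0.02): k1=(-0.100, 0.026, 0.075), k2=(-0.101, 0.026, 0.075), k3=(-0.101, 0.026, 0.075), k4=(-0.101, 0.026, 0.075); state += dt/6·(k1+2k2+2k3+k4)
t=0.020: state=(0.920, 0.079, 0.001)
t=0.040: state=(0.918, 0.079, 0.003)
t=0.060: state=(0.916, 0.080, 0.005)
continuing one RK4 step at a time; state shown every 25 steps (Δt=0.5):
t=0.500: state=(0.869, 0.090, 0.040)
t=1.000: state=(0.813, 0.101, 0.086)
t=1.500: state=(0.756, 0.108, 0.136)
t=2.000: state=(0.700, 0.111, 0.189)
t=2.500: state=(0.648, 0.110, 0.242)
t=3.000: state=(0.601, 0.105, 0.294)
t=3.500: state=(0.560, 0.098, 0.342)
t=4.000: state=(0.525, 0.088, 0.387)
t=4.500: state=(0.495, 0.078, 0.427)
t=5.000: state=(0.470, 0.068, 0.462)
t=5.500: state=(0.450, 0.058, 0.492)
t=6.000: state=(0.434, 0.049, 0.517)
t=6.500: state=(0.420, 0.041, 0.539)
t=6.520: state=(0.420, 0.040, 0.540)
compare at T: S=0.420, I=0.040, R=0.540

largest component: R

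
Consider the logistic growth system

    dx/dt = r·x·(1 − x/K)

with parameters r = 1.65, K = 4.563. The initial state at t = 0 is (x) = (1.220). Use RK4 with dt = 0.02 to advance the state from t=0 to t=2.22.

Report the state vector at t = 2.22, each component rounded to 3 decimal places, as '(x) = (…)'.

t=0.000: state=(1.220)
step 1 (dt=0.02): k1=(1.475), k2=(1.486), k3=(1.486), k4=(1.497); state += dt/6·(k1+2k2+2k3+k4)
t=0.020: state=(1.250)
t=0.040: state=(1.280)
t=0.060: state=(1.310)
continuing one RK4 step at a time; state shown every 5 steps (Δt=0.1):
t=0.100: state=(1.373)
t=0.200: state=(1.536)
t=0.300: state=(1.709)
t=0.400: state=(1.888)
t=0.500: state=(2.073)
t=0.600: state=(2.261)
t=0.700: state=(2.449)
t=0.800: state=(2.635)
t=0.900: state=(2.816)
t=1.000: state=(2.990)
t=1.100: state=(3.155)
t=1.200: state=(3.311)
t=1.300: state=(3.455)
t=1.400: state=(3.587)
t=1.500: state=(3.708)
t=1.600: state=(3.817)
t=1.700: state=(3.914)
t=1.800: state=(4.001)
t=1.900: state=(4.077)
t=2.000: state=(4.144)
t=2.100: state=(4.203)
t=2.200: state=(4.254)
t=2.220: state=(4.263)

(x) = (4.263)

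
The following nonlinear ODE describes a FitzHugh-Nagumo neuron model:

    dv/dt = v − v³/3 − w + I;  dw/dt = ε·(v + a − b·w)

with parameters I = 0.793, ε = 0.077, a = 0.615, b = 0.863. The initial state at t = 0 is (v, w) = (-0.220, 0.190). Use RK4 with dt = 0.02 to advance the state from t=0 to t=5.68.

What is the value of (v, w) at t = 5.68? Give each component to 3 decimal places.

(v, w) = (1.728, 0.863)

t=0.000: state=(-0.220, 0.190)
step 1 (dt=0.02): k1=(0.387, 0.018), k2=(0.390, 0.018), k3=(0.390, 0.018), k4=(0.394, 0.018); state += dt/6·(k1+2k2+2k3+k4)
t=0.020: state=(-0.212, 0.190)
t=0.040: state=(-0.204, 0.191)
t=0.060: state=(-0.196, 0.191)
continuing one RK4 step at a time; state shown every 10 steps (Δt=0.2):
t=0.200: state=(-0.135, 0.194)
t=0.400: state=(-0.033, 0.200)
t=0.600: state=(0.090, 0.207)
t=0.800: state=(0.239, 0.216)
t=1.000: state=(0.416, 0.228)
t=1.200: state=(0.621, 0.242)
t=1.400: state=(0.849, 0.259)
t=1.600: state=(1.086, 0.280)
t=1.800: state=(1.310, 0.304)
t=2.000: state=(1.500, 0.331)
t=2.200: state=(1.643, 0.360)
t=2.400: state=(1.741, 0.391)
t=2.600: state=(1.801, 0.422)
t=2.800: state=(1.834, 0.454)
t=3.000: state=(1.850, 0.486)
t=3.200: state=(1.855, 0.517)
t=3.400: state=(1.853, 0.548)
t=3.600: state=(1.847, 0.578)
t=3.800: state=(1.838, 0.608)
t=4.000: state=(1.828, 0.638)
t=4.200: state=(1.817, 0.667)
t=4.400: state=(1.806, 0.695)
t=4.600: state=(1.794, 0.723)
t=4.800: state=(1.782, 0.750)
t=5.000: state=(1.770, 0.777)
t=5.200: state=(1.757, 0.803)
t=5.400: state=(1.745, 0.828)
t=5.600: state=(1.733, 0.853)
t=5.680: state=(1.728, 0.863)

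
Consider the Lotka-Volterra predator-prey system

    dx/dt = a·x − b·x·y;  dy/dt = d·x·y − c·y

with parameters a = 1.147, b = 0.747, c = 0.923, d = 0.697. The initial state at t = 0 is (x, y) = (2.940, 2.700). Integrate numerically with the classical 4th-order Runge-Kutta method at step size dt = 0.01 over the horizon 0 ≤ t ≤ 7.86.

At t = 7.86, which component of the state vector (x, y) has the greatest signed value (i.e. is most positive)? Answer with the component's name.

largest component: y

t=0.000: state=(2.940, 2.700)
step 1 (dt=0.01): k1=(-2.558, 3.041), k2=(-2.580, 3.034), k3=(-2.579, 3.033), k4=(-2.601, 3.026); state += dt/6·(k1+2k2+2k3+k4)
t=0.010: state=(2.914, 2.730)
t=0.020: state=(2.888, 2.761)
t=0.030: state=(2.861, 2.791)
continuing one RK4 step at a time; state shown every 50 steps (Δt=0.5):
t=0.500: state=(1.517, 3.690)
t=1.000: state=(0.702, 3.349)
t=1.500: state=(0.414, 2.540)
t=2.000: state=(0.327, 1.816)
t=2.500: state=(0.328, 1.280)
t=3.000: state=(0.388, 0.913)
t=3.500: state=(0.513, 0.672)
t=4.000: state=(0.731, 0.524)
t=4.500: state=(1.083, 0.451)
t=5.000: state=(1.627, 0.453)
t=5.500: state=(2.397, 0.572)
t=6.000: state=(3.233, 0.966)
t=6.500: state=(3.381, 2.003)
t=7.000: state=(2.155, 3.405)
t=7.500: state=(0.983, 3.625)
t=7.860: state=(0.594, 3.149)
compare at T: x=0.594, y=3.149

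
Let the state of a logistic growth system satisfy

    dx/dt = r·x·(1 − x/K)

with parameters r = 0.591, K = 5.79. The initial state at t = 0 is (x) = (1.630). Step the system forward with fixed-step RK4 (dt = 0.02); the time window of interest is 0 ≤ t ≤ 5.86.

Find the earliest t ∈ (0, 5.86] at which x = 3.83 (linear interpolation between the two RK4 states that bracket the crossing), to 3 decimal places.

t=0.000: state=(1.630)
step 1 (dt=0.02): k1=(0.692), k2=(0.694), k3=(0.694), k4=(0.696); state += dt/6·(k1+2k2+2k3+k4)
t=0.020: state=(1.644)
t=0.040: state=(1.658)
t=0.060: state=(1.672)
continuing one RK4 step at a time; state shown every 10 steps (Δt=0.2):
t=0.200: state=(1.772)
t=0.400: state=(1.921)
t=0.600: state=(2.075)
t=0.800: state=(2.235)
t=1.000: state=(2.399)
t=1.200: state=(2.567)
t=1.400: state=(2.737)
t=1.600: state=(2.908)
t=1.800: state=(3.078)
t=2.000: state=(3.248)
t=2.200: state=(3.415)
t=2.400: state=(3.579)
t=2.600: state=(3.738)
t=2.700: state=(3.816)
next step: t=2.720: state=(3.831) — x has crossed 3.83
linear interpolation between t=2.700 (3.81551) and t=2.720 (3.83086) → t≈2.719

t = 2.719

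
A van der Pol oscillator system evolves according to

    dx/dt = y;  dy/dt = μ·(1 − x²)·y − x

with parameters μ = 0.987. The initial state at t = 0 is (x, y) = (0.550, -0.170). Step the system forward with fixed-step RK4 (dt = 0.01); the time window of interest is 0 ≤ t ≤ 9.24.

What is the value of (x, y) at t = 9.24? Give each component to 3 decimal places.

(x, y) = (-1.782, 0.595)

t=0.000: state=(0.550, -0.170)
step 1 (dt=0.01): k1=(-0.170, -0.667), k2=(-0.173, -0.669), k3=(-0.173, -0.669), k4=(-0.177, -0.670); state += dt/6·(k1+2k2+2k3+k4)
t=0.010: state=(0.548, -0.177)
t=0.020: state=(0.546, -0.183)
t=0.030: state=(0.545, -0.190)
continuing one RK4 step at a time; state shown every 50 steps (Δt=0.5):
t=0.500: state=(0.375, -0.544)
t=1.000: state=(-0.010, -1.008)
t=1.500: state=(-0.623, -1.383)
t=2.000: state=(-1.253, -0.960)
t=2.500: state=(-1.496, -0.039)
t=3.000: state=(-1.356, 0.544)
t=3.500: state=(-0.974, 0.996)
t=4.000: state=(-0.320, 1.686)
t=4.500: state=(0.754, 2.504)
t=5.000: state=(1.774, 1.153)
t=5.500: state=(1.944, -0.216)
t=6.000: state=(1.719, -0.617)
t=6.500: state=(1.345, -0.887)
t=7.000: state=(0.802, -1.338)
t=7.500: state=(-0.071, -2.231)
t=8.000: state=(-1.332, -2.353)
t=8.500: state=(-1.987, -0.322)
t=9.000: state=(-1.909, 0.453)
t=9.240: state=(-1.782, 0.595)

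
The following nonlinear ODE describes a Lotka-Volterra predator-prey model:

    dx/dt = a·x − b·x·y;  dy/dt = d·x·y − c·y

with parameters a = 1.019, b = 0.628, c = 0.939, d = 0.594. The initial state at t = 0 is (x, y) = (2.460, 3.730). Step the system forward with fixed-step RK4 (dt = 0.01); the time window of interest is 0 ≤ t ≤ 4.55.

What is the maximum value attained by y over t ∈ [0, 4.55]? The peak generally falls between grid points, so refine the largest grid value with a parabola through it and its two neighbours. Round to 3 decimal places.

max y = 4.023

t=0.000: state=(2.460, 3.730)
step 1 (dt=0.01): k1=(-3.256, 1.948), k2=(-3.249, 1.917), k3=(-3.249, 1.917), k4=(-3.242, 1.886); state += dt/6·(k1+2k2+2k3+k4)
t=0.010: state=(2.428, 3.749)
t=0.020: state=(2.395, 3.768)
t=0.030: state=(2.363, 3.786)
continuing one RK4 step at a time; state shown every 20 steps (Δt=0.2):
t=0.200: state=(1.852, 3.990)
t=0.400: state=(1.372, 3.999)
t=0.600: state=(1.028, 3.817)
t=0.800: state=(0.794, 3.522)
t=1.000: state=(0.639, 3.176)
t=1.200: state=(0.538, 2.822)
t=1.400: state=(0.473, 2.483)
t=1.600: state=(0.433, 2.171)
t=1.800: state=(0.411, 1.891)
t=2.000: state=(0.404, 1.645)
t=2.200: state=(0.408, 1.431)
t=2.400: state=(0.423, 1.246)
t=2.600: state=(0.448, 1.087)
t=2.800: state=(0.484, 0.952)
t=3.000: state=(0.530, 0.838)
t=3.200: state=(0.589, 0.742)
t=3.400: state=(0.661, 0.662)
t=3.600: state=(0.749, 0.597)
t=3.800: state=(0.855, 0.544)
t=4.000: state=(0.982, 0.503)
t=4.200: state=(1.132, 0.472)
t=4.400: state=(1.310, 0.452)
t=4.550: state=(1.463, 0.445)
largest grid value and its neighbours: y(0.300)=4.02303, y(0.310)=4.02306, y(0.320)=4.02253
parabola through these three points peaks at t≈0.306 with y≈4.02311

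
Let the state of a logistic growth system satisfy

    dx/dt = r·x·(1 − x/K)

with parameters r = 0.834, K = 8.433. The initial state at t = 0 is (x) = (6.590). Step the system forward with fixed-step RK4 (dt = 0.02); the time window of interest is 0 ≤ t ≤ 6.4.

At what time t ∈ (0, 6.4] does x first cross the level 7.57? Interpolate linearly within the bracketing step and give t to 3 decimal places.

t=0.000: state=(6.590)
step 1 (dt=0.02): k1=(1.201), k2=(1.195), k3=(1.196), k4=(1.190); state += dt/6·(k1+2k2+2k3+k4)
t=0.020: state=(6.614)
t=0.040: state=(6.638)
t=0.060: state=(6.661)
continuing one RK4 step at a time; state shown every 25 steps (Δt=0.5):
t=0.500: state=(7.121)
t=1.000: state=(7.520)
t=1.060: state=(7.560)
next step: t=1.080: state=(7.573) — x has crossed 7.57
linear interpolation between t=1.060 (7.55961) and t=1.080 (7.57259) → t≈1.076

t = 1.076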